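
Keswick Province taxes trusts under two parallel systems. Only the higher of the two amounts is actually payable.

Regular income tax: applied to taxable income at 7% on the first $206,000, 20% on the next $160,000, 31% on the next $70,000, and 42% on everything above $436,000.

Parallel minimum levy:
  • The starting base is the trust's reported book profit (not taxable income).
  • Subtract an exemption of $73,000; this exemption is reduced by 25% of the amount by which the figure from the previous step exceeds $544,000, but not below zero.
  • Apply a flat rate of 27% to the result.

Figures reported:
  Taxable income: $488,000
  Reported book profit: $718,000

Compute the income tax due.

$185,895

Parallel minimum levy:
  Base (reported book profit): $718,000
  Exemption: $73,000 − 25% × ($718,000 − $544,000) = $73,000 − $43,500 = $29,500
  Base: $718,000 − $29,500 = $688,500
  $688,500 × 27% = $185,895

Regular income tax:
  $206,000 × 7% = $14,420
  $160,000 × 20% = $32,000
  $70,000 × 31% = $21,700
  $52,000 × 42% = $21,840
  → $89,960

$185,895 > $89,960, so the parallel minimum levy is the binding amount.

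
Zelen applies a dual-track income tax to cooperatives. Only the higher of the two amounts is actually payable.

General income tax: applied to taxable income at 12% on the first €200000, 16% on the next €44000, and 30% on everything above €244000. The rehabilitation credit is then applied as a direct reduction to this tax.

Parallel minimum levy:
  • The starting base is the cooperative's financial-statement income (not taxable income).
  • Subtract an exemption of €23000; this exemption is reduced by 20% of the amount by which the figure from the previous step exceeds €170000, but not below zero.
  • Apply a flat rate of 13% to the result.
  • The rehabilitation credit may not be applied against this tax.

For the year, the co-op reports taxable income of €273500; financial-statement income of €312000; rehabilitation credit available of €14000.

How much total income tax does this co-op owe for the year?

General income tax:
  €200000 × 12% = €24000
  €44000 × 16% = €7040
  €29500 × 30% = €8850
  → €39890
  Less rehabilitation credit €14000 → €25890

Parallel minimum levy:
  Base (financial-statement income): €312000
  Exemption: 20% × (€312000 − €170000) = €28400 ≥ €23000, so the exemption is fully phased out
  Base: €312000 − €0 = €312000
  €312000 × 13% = €40560

€40560 > €25890, so the parallel minimum levy is the binding amount.

€40560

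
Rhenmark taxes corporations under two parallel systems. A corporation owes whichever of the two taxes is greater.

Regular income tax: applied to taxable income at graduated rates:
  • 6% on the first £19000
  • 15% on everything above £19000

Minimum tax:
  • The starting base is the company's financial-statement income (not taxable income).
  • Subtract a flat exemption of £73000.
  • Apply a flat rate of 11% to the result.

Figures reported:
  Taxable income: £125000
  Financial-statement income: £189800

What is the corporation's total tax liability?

Minimum tax:
  Base (financial-statement income): £189800
  Less exemption £73000 → base £116800
  £116800 × 11% = £12848

Regular income tax:
  £19000 × 6% = £1140
  £106000 × 15% = £15900
  → £17040

£17040 > £12848, so the regular income tax governs.

£17040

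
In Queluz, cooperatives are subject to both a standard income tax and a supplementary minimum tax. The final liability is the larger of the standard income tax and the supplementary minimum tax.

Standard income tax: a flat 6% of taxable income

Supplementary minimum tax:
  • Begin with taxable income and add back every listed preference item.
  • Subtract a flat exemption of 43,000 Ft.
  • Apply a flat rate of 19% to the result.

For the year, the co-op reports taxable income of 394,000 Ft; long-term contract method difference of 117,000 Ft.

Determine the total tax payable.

88,920 Ft

Standard income tax:
  394,000 Ft × 6% = 23,640 Ft

Supplementary minimum tax:
  Adjusted income: 394,000 Ft + 117,000 Ft = 511,000 Ft
  Less exemption 43,000 Ft → base 468,000 Ft
  468,000 Ft × 19% = 88,920 Ft

88,920 Ft > 23,640 Ft, so the supplementary minimum tax is the binding amount.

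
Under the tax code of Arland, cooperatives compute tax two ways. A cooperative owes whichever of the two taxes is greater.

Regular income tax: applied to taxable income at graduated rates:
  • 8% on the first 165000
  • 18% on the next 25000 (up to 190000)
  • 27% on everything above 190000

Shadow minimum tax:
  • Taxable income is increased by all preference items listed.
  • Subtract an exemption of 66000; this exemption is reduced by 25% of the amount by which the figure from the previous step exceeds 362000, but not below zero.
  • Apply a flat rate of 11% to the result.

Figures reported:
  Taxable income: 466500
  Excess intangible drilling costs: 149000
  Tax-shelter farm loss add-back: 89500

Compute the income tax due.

Regular income tax:
  165000 × 8% = 13200
  25000 × 18% = 4500
  276500 × 27% = 74655
  → 92355

Shadow minimum tax:
  Adjusted income: 466500 + 149000 + 89500 = 705000
  Exemption: 25% × (705000 − 362000) = 85750 ≥ 66000, so the exemption is fully phased out
  Base: 705000 − 0 = 705000
  705000 × 11% = 77550

92355 > 77550, so the regular income tax governs.

92355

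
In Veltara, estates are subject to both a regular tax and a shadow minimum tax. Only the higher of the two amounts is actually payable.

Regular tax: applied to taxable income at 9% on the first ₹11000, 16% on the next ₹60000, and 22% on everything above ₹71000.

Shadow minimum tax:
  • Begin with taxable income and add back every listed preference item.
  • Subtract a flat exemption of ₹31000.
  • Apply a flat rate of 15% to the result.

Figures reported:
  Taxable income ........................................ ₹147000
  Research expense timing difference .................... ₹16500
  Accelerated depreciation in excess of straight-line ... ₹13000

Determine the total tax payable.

Shadow minimum tax:
  Adjusted income: ₹147000 + ₹16500 + ₹13000 = ₹176500
  Less exemption ₹31000 → base ₹145500
  ₹145500 × 15% = ₹21825

Regular tax:
  ₹11000 × 9% = ₹990
  ₹60000 × 16% = ₹9600
  ₹76000 × 22% = ₹16720
  → ₹27310

₹27310 > ₹21825, so the regular tax governs.

₹27310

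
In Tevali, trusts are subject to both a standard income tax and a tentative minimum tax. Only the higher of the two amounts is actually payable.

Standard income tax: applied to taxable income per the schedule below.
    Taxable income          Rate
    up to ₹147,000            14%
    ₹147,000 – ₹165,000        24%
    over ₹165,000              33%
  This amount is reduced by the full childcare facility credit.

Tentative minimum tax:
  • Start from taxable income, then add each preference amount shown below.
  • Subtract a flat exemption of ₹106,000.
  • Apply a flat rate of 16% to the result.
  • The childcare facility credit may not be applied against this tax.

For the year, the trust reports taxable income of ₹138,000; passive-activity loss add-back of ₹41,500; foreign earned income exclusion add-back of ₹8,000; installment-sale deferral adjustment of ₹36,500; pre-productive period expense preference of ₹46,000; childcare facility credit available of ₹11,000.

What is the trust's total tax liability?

Tentative minimum tax:
  Adjusted income: ₹138,000 + ₹41,500 + ₹8,000 + ₹36,500 + ₹46,000 = ₹270,000
  Less exemption ₹106,000 → base ₹164,000
  ₹164,000 × 16% = ₹26,240

Standard income tax:
  ₹138,000 × 14% = ₹19,320
  Less childcare facility credit ₹11,000 → ₹8,320

₹26,240 > ₹8,320, so the tentative minimum tax is the binding amount.

₹26,240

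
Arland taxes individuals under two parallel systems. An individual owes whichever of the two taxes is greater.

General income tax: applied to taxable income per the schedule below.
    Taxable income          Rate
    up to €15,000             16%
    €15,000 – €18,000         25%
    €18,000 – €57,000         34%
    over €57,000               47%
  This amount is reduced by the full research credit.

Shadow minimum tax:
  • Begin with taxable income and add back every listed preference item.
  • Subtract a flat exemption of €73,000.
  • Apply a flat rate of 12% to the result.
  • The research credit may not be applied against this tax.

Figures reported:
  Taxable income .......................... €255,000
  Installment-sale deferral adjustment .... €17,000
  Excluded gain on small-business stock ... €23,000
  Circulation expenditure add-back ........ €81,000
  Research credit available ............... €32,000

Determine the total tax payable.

General income tax:
  €15,000 × 16% = €2,400
  €3,000 × 25% = €750
  €39,000 × 34% = €13,260
  €198,000 × 47% = €93,060
  → €109,470
  Less research credit €32,000 → €77,470

Shadow minimum tax:
  Adjusted income: €255,000 + €17,000 + €23,000 + €81,000 = €376,000
  Less exemption €73,000 → base €303,000
  €303,000 × 12% = €36,360

€77,470 > €36,360, so the general income tax governs.

€77,470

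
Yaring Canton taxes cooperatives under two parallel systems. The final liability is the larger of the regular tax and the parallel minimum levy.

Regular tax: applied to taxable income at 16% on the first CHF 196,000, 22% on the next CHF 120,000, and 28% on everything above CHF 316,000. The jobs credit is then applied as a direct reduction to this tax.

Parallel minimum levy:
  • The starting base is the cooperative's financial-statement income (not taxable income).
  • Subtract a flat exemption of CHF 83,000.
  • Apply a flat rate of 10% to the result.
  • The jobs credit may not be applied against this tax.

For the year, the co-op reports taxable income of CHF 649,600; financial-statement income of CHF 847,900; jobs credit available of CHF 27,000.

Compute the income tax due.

Parallel minimum levy:
  Base (financial-statement income): CHF 847,900
  Less exemption CHF 83,000 → base CHF 764,900
  CHF 764,900 × 10% = CHF 76,490

Regular tax:
  CHF 196,000 × 16% = CHF 31,360
  CHF 120,000 × 22% = CHF 26,400
  CHF 333,600 × 28% = CHF 93,408
  → CHF 151,168
  Less jobs credit CHF 27,000 → CHF 124,168

CHF 124,168 > CHF 76,490, so the regular tax governs.

CHF 124,168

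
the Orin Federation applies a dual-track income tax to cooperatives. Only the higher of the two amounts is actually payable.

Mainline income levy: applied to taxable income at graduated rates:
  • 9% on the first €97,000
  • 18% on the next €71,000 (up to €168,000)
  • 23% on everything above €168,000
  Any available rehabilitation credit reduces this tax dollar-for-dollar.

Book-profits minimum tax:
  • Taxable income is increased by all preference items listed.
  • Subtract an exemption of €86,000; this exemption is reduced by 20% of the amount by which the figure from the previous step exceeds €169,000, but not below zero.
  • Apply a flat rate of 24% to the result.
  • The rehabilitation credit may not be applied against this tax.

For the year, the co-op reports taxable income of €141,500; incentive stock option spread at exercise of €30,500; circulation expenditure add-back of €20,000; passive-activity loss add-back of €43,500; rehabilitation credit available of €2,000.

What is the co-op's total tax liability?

Book-profits minimum tax:
  Adjusted income: €141,500 + €30,500 + €20,000 + €43,500 = €235,500
  Exemption: €86,000 − 20% × (€235,500 − €169,000) = €86,000 − €13,300 = €72,700
  Base: €235,500 − €72,700 = €162,800
  €162,800 × 24% = €39,072

Mainline income levy:
  €97,000 × 9% = €8,730
  €44,500 × 18% = €8,010
  → €16,740
  Less rehabilitation credit €2,000 → €14,740

€39,072 > €14,740, so the book-profits minimum tax is the binding amount.

€39,072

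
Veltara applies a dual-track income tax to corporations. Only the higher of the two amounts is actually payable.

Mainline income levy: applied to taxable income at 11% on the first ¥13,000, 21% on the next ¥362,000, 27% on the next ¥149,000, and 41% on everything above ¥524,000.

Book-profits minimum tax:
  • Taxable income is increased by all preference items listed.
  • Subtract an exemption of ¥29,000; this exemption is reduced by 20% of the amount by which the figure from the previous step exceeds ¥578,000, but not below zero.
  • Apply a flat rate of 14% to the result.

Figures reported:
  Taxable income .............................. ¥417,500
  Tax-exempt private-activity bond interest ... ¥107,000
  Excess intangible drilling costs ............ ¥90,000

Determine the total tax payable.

¥88,925

Mainline income levy:
  ¥13,000 × 11% = ¥1,430
  ¥362,000 × 21% = ¥76,020
  ¥42,500 × 27% = ¥11,475
  → ¥88,925

Book-profits minimum tax:
  Adjusted income: ¥417,500 + ¥107,000 + ¥90,000 = ¥614,500
  Exemption: ¥29,000 − 20% × (¥614,500 − ¥578,000) = ¥29,000 − ¥7,300 = ¥21,700
  Base: ¥614,500 − ¥21,700 = ¥592,800
  ¥592,800 × 14% = ¥82,992

¥88,925 > ¥82,992, so the mainline income levy governs.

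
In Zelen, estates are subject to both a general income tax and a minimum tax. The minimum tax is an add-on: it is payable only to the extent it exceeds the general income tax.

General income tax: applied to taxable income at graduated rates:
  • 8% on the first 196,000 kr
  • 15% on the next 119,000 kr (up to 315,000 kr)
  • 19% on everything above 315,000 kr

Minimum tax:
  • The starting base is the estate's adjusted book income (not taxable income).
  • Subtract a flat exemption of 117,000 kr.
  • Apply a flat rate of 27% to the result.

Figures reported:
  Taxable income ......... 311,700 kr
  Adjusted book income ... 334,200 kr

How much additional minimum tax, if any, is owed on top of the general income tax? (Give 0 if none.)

25,609 kr

General income tax:
  196,000 kr × 8% = 15,680 kr
  115,700 kr × 15% = 17,355 kr
  → 33,035 kr

Minimum tax:
  Base (adjusted book income): 334,200 kr
  Less exemption 117,000 kr → base 217,200 kr
  217,200 kr × 27% = 58,644 kr

Excess of minimum tax over general income tax: 58,644 kr − 33,035 kr = 25,609 kr.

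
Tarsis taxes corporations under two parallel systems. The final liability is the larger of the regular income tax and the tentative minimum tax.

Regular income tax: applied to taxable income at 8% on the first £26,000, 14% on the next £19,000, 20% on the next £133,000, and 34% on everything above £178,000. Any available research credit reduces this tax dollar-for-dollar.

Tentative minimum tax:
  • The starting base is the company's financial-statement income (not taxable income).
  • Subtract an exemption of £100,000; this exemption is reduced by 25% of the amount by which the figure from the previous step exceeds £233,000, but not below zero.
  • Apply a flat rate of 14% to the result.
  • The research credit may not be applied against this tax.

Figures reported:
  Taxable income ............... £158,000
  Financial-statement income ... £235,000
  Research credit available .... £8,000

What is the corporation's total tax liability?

£19,340

Regular income tax:
  £26,000 × 8% = £2,080
  £19,000 × 14% = £2,660
  £113,000 × 20% = £22,600
  → £27,340
  Less research credit £8,000 → £19,340

Tentative minimum tax:
  Base (financial-statement income): £235,000
  Exemption: £100,000 − 25% × (£235,000 − £233,000) = £100,000 − £500 = £99,500
  Base: £235,000 − £99,500 = £135,500
  £135,500 × 14% = £18,970

£19,340 > £18,970, so the regular income tax governs.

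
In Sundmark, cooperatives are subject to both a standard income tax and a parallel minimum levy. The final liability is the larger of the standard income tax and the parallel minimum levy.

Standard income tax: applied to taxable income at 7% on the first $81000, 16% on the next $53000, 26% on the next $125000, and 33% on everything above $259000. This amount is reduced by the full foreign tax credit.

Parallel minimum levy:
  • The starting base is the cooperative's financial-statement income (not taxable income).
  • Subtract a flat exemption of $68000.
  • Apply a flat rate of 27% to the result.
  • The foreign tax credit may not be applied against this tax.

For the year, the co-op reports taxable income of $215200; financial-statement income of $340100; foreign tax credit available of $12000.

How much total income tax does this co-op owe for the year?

$73467

Standard income tax:
  $81000 × 7% = $5670
  $53000 × 16% = $8480
  $81200 × 26% = $21112
  → $35262
  Less foreign tax credit $12000 → $23262

Parallel minimum levy:
  Base (financial-statement income): $340100
  Less exemption $68000 → base $272100
  $272100 × 27% = $73467

$73467 > $23262, so the parallel minimum levy is the binding amount.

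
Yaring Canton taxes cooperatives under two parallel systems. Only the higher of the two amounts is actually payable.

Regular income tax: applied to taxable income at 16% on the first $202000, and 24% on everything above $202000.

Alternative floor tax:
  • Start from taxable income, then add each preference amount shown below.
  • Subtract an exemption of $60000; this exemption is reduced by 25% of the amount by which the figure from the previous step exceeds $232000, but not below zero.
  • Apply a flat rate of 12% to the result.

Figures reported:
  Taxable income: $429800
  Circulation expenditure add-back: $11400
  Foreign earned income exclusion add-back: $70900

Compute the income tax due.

$86992

Regular income tax:
  $202000 × 16% = $32320
  $227800 × 24% = $54672
  → $86992

Alternative floor tax:
  Adjusted income: $429800 + $11400 + $70900 = $512100
  Exemption: 25% × ($512100 − $232000) = $70025 ≥ $60000, so the exemption is fully phased out
  Base: $512100 − $0 = $512100
  $512100 × 12% = $61452

$86992 > $61452, so the regular income tax governs.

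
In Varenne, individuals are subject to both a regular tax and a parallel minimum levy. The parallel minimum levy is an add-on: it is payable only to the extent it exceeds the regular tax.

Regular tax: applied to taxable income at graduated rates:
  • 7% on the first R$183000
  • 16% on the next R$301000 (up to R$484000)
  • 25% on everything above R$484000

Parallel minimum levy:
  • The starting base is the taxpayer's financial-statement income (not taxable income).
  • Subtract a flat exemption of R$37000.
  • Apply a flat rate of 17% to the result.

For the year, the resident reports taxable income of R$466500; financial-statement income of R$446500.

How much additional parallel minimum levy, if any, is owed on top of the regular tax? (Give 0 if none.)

Regular tax:
  R$183000 × 7% = R$12810
  R$283500 × 16% = R$45360
  → R$58170

Parallel minimum levy:
  Base (financial-statement income): R$446500
  Less exemption R$37000 → base R$409500
  R$409500 × 17% = R$69615

Excess of parallel minimum levy over regular tax: R$69615 − R$58170 = R$11445.

R$11445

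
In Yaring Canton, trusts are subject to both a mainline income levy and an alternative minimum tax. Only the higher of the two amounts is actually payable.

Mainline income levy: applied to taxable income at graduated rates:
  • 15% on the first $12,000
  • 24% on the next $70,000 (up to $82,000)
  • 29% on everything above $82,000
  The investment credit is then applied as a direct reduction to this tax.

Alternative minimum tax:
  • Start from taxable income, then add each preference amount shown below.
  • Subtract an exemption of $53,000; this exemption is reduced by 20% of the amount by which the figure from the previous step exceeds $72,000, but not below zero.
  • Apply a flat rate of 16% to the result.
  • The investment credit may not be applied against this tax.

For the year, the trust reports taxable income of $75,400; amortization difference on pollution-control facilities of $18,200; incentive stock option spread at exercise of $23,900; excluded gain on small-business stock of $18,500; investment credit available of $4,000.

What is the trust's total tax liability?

$15,328

Alternative minimum tax:
  Adjusted income: $75,400 + $18,200 + $23,900 + $18,500 = $136,000
  Exemption: $53,000 − 20% × ($136,000 − $72,000) = $53,000 − $12,800 = $40,200
  Base: $136,000 − $40,200 = $95,800
  $95,800 × 16% = $15,328

Mainline income levy:
  $12,000 × 15% = $1,800
  $63,400 × 24% = $15,216
  → $17,016
  Less investment credit $4,000 → $13,016

$15,328 > $13,016, so the alternative minimum tax is the binding amount.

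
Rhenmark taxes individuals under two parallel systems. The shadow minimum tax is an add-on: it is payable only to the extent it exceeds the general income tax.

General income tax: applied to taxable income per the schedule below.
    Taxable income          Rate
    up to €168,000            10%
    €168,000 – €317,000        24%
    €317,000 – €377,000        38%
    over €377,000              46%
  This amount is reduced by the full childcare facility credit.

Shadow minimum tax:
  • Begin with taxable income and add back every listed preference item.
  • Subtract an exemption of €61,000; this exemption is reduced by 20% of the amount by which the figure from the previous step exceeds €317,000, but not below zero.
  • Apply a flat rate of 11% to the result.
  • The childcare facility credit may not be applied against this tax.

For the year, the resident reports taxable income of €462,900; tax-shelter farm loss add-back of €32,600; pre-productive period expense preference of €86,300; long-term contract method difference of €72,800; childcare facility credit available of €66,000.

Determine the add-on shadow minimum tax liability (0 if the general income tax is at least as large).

€23,132

Shadow minimum tax:
  Adjusted income: €462,900 + €32,600 + €86,300 + €72,800 = €654,600
  Exemption: 20% × (€654,600 − €317,000) = €67,520 ≥ €61,000, so the exemption is fully phased out
  Base: €654,600 − €0 = €654,600
  €654,600 × 11% = €72,006

General income tax:
  €168,000 × 10% = €16,800
  €149,000 × 24% = €35,760
  €60,000 × 38% = €22,800
  €85,900 × 46% = €39,514
  → €114,874
  Less childcare facility credit €66,000 → €48,874

Excess of shadow minimum tax over general income tax: €72,006 − €48,874 = €23,132.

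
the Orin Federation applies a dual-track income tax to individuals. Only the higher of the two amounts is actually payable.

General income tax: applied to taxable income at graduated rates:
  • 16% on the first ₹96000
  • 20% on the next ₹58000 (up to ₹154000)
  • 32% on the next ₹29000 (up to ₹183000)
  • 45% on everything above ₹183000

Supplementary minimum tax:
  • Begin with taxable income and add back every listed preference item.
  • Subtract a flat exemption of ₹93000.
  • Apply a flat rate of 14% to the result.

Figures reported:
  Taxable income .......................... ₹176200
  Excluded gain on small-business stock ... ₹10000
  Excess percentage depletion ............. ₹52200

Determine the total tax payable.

₹34064

General income tax:
  ₹96000 × 16% = ₹15360
  ₹58000 × 20% = ₹11600
  ₹22200 × 32% = ₹7104
  → ₹34064

Supplementary minimum tax:
  Adjusted income: ₹176200 + ₹10000 + ₹52200 = ₹238400
  Less exemption ₹93000 → base ₹145400
  ₹145400 × 14% = ₹20356

₹34064 > ₹20356, so the general income tax governs.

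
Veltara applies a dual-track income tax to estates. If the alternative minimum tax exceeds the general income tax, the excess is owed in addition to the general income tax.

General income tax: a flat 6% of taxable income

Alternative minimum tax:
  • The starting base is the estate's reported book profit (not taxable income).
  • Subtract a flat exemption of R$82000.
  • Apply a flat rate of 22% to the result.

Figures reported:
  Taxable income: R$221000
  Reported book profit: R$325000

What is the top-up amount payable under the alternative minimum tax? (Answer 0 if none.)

R$40200

General income tax:
  R$221000 × 6% = R$13260

Alternative minimum tax:
  Base (reported book profit): R$325000
  Less exemption R$82000 → base R$243000
  R$243000 × 22% = R$53460

Excess of alternative minimum tax over general income tax: R$53460 − R$13260 = R$40200.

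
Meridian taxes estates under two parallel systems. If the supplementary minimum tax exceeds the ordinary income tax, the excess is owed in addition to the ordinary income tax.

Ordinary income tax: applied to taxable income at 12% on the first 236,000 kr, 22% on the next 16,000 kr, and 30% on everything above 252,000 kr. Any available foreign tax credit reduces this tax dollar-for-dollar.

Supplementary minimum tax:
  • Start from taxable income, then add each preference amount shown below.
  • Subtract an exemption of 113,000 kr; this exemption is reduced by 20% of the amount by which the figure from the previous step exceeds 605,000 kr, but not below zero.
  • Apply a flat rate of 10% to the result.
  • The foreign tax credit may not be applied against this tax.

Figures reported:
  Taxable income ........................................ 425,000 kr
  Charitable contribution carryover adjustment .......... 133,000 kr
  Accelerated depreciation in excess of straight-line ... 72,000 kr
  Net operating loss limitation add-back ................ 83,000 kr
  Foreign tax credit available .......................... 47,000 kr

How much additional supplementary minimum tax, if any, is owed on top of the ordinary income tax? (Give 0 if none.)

25,420 kr

Supplementary minimum tax:
  Adjusted income: 425,000 kr + 133,000 kr + 72,000 kr + 83,000 kr = 713,000 kr
  Exemption: 113,000 kr − 20% × (713,000 kr − 605,000 kr) = 113,000 kr − 21,600 kr = 91,400 kr
  Base: 713,000 kr − 91,400 kr = 621,600 kr
  621,600 kr × 10% = 62,160 kr

Ordinary income tax:
  236,000 kr × 12% = 28,320 kr
  16,000 kr × 22% = 3,520 kr
  173,000 kr × 30% = 51,900 kr
  → 83,740 kr
  Less foreign tax credit 47,000 kr → 36,740 kr

Excess of supplementary minimum tax over ordinary income tax: 62,160 kr − 36,740 kr = 25,420 kr.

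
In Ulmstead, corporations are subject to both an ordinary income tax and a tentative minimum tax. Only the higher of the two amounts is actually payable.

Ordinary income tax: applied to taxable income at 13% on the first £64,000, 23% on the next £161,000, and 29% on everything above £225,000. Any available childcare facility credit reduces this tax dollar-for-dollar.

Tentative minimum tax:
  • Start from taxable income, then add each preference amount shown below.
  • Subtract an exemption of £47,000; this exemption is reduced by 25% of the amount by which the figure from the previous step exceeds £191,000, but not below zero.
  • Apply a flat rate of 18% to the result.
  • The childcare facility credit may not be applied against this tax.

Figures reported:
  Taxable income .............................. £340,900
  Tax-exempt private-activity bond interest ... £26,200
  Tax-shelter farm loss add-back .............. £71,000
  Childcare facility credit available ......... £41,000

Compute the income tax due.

Ordinary income tax:
  £64,000 × 13% = £8,320
  £161,000 × 23% = £37,030
  £115,900 × 29% = £33,611
  → £78,961
  Less childcare facility credit £41,000 → £37,961

Tentative minimum tax:
  Adjusted income: £340,900 + £26,200 + £71,000 = £438,100
  Exemption: 25% × (£438,100 − £191,000) = £61,775 ≥ £47,000, so the exemption is fully phased out
  Base: £438,100 − £0 = £438,100
  £438,100 × 18% = £78,858

£78,858 > £37,961, so the tentative minimum tax is the binding amount.

£78,858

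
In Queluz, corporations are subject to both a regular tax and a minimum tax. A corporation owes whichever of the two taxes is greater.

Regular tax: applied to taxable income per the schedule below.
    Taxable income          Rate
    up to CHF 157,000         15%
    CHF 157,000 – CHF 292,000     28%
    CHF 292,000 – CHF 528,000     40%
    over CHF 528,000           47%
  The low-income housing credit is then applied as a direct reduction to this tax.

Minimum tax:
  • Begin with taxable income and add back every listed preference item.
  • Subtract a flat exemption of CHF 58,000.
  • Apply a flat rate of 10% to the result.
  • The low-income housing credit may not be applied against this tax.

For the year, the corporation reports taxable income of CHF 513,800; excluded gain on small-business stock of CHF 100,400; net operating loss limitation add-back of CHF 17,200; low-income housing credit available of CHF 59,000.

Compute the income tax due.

CHF 91,070

Regular tax:
  CHF 157,000 × 15% = CHF 23,550
  CHF 135,000 × 28% = CHF 37,800
  CHF 221,800 × 40% = CHF 88,720
  → CHF 150,070
  Less low-income housing credit CHF 59,000 → CHF 91,070

Minimum tax:
  Adjusted income: CHF 513,800 + CHF 100,400 + CHF 17,200 = CHF 631,400
  Less exemption CHF 58,000 → base CHF 573,400
  CHF 573,400 × 10% = CHF 57,340

CHF 91,070 > CHF 57,340, so the regular tax governs.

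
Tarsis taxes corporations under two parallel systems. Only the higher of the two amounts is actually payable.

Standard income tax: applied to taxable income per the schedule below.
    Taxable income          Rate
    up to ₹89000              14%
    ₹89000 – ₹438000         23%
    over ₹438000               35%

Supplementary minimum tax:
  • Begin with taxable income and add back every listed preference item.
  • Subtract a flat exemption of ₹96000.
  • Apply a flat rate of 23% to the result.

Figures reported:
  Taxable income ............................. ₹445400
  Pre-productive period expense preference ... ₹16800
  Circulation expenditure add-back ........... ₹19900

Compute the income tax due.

Supplementary minimum tax:
  Adjusted income: ₹445400 + ₹16800 + ₹19900 = ₹482100
  Less exemption ₹96000 → base ₹386100
  ₹386100 × 23% = ₹88803

Standard income tax:
  ₹89000 × 14% = ₹12460
  ₹349000 × 23% = ₹80270
  ₹7400 × 35% = ₹2590
  → ₹95320

₹95320 > ₹88803, so the standard income tax governs.

₹95320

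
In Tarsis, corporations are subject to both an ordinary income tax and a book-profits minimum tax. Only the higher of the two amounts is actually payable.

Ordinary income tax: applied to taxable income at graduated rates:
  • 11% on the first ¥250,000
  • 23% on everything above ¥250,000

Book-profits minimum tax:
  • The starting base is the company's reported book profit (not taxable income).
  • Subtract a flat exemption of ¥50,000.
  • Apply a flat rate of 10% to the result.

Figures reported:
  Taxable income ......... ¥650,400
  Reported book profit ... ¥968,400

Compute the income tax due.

Ordinary income tax:
  ¥250,000 × 11% = ¥27,500
  ¥400,400 × 23% = ¥92,092
  → ¥119,592

Book-profits minimum tax:
  Base (reported book profit): ¥968,400
  Less exemption ¥50,000 → base ¥918,400
  ¥918,400 × 10% = ¥91,840

¥119,592 > ¥91,840, so the ordinary income tax governs.

¥119,592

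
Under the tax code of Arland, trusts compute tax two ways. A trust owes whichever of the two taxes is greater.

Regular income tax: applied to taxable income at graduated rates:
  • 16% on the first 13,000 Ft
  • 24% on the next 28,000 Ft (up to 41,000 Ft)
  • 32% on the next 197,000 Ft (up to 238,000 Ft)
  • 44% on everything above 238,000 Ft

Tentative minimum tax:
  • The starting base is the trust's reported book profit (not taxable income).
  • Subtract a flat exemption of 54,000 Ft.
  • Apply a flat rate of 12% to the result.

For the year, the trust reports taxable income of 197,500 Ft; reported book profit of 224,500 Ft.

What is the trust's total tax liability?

Regular income tax:
  13,000 Ft × 16% = 2,080 Ft
  28,000 Ft × 24% = 6,720 Ft
  156,500 Ft × 32% = 50,080 Ft
  → 58,880 Ft

Tentative minimum tax:
  Base (reported book profit): 224,500 Ft
  Less exemption 54,000 Ft → base 170,500 Ft
  170,500 Ft × 12% = 20,460 Ft

58,880 Ft > 20,460 Ft, so the regular income tax governs.

58,880 Ft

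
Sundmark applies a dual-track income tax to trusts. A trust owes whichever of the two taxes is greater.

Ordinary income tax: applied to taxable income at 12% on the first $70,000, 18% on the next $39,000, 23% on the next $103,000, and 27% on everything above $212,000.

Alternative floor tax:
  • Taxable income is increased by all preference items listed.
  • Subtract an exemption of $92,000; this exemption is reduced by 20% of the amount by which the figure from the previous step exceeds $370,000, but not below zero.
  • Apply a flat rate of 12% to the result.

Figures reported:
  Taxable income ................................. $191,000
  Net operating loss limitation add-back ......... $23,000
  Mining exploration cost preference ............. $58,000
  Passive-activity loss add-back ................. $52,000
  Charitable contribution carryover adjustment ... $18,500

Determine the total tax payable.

Alternative floor tax:
  Adjusted income: $191,000 + $23,000 + $58,000 + $52,000 + $18,500 = $342,500
  Exemption: $342,500 ≤ $370,000, so full $92,000 applies
  Base: $342,500 − $92,000 = $250,500
  $250,500 × 12% = $30,060

Ordinary income tax:
  $70,000 × 12% = $8,400
  $39,000 × 18% = $7,020
  $82,000 × 23% = $18,860
  → $34,280

$34,280 > $30,060, so the ordinary income tax governs.

$34,280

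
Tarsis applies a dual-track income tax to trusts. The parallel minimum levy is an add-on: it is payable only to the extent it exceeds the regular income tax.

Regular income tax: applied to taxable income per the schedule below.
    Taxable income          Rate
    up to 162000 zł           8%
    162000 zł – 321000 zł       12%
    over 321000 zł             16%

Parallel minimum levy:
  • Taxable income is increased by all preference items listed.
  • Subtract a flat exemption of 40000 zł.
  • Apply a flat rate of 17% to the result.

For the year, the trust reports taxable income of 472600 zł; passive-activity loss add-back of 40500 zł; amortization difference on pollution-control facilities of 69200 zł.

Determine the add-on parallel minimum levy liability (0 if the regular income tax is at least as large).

Parallel minimum levy:
  Adjusted income: 472600 zł + 40500 zł + 69200 zł = 582300 zł
  Less exemption 40000 zł → base 542300 zł
  542300 zł × 17% = 92191 zł

Regular income tax:
  162000 zł × 8% = 12960 zł
  159000 zł × 12% = 19080 zł
  151600 zł × 16% = 24256 zł
  → 56296 zł

Excess of parallel minimum levy over regular income tax: 92191 zł − 56296 zł = 35895 zł.

35895 zł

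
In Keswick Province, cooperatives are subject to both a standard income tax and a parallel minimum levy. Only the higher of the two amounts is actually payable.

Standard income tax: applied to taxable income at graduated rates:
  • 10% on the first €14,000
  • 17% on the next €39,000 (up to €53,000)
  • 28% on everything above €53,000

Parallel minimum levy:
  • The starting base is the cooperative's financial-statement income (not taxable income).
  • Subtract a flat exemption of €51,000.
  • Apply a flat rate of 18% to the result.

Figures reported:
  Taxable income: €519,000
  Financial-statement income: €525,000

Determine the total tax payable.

€138,510

Parallel minimum levy:
  Base (financial-statement income): €525,000
  Less exemption €51,000 → base €474,000
  €474,000 × 18% = €85,320

Standard income tax:
  €14,000 × 10% = €1,400
  €39,000 × 17% = €6,630
  €466,000 × 28% = €130,480
  → €138,510

€138,510 > €85,320, so the standard income tax governs.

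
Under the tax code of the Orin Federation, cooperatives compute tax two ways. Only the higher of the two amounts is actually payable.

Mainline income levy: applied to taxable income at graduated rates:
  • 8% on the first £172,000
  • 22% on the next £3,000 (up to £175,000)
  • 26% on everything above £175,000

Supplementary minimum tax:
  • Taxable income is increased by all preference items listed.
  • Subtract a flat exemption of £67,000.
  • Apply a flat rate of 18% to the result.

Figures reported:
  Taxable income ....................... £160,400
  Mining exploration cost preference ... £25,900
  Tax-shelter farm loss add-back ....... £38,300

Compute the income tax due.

£28,368

Supplementary minimum tax:
  Adjusted income: £160,400 + £25,900 + £38,300 = £224,600
  Less exemption £67,000 → base £157,600
  £157,600 × 18% = £28,368

Mainline income levy:
  £160,400 × 8% = £12,832

£28,368 > £12,832, so the supplementary minimum tax is the binding amount.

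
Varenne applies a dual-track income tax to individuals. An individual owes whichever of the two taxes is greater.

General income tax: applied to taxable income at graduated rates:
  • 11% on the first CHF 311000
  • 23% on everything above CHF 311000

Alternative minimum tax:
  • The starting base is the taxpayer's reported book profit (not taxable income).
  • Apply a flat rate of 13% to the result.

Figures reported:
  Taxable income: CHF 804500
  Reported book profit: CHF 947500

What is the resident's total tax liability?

Alternative minimum tax:
  Base (reported book profit): CHF 947500
  CHF 947500 × 13% = CHF 123175

General income tax:
  CHF 311000 × 11% = CHF 34210
  CHF 493500 × 23% = CHF 113505
  → CHF 147715

CHF 147715 > CHF 123175, so the general income tax governs.

CHF 147715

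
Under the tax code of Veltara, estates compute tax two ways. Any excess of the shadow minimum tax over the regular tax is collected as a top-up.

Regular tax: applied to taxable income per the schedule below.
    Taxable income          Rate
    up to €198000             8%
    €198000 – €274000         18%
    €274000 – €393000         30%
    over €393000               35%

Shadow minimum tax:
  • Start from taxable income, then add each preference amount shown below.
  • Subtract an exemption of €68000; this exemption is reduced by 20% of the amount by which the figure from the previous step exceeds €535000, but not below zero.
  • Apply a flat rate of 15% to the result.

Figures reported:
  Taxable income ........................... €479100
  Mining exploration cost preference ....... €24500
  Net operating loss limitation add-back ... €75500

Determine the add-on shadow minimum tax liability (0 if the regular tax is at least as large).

Regular tax:
  €198000 × 8% = €15840
  €76000 × 18% = €13680
  €119000 × 30% = €35700
  €86100 × 35% = €30135
  → €95355

Shadow minimum tax:
  Adjusted income: €479100 + €24500 + €75500 = €579100
  Exemption: €68000 − 20% × (€579100 − €535000) = €68000 − €8820 = €59180
  Base: €579100 − €59180 = €519920
  €519920 × 15% = €77988

€77988 ≤ €95355, so no add-on is due.

€0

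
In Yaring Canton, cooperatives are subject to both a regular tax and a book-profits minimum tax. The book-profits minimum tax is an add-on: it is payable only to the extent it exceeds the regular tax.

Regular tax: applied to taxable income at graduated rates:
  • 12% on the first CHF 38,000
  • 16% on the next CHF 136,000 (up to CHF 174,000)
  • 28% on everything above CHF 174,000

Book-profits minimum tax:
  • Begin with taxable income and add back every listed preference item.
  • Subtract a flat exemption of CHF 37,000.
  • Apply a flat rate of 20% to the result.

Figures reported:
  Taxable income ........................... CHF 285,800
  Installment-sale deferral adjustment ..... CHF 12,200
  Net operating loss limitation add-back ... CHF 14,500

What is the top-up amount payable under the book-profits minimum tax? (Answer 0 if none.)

Book-profits minimum tax:
  Adjusted income: CHF 285,800 + CHF 12,200 + CHF 14,500 = CHF 312,500
  Less exemption CHF 37,000 → base CHF 275,500
  CHF 275,500 × 20% = CHF 55,100

Regular tax:
  CHF 38,000 × 12% = CHF 4,560
  CHF 136,000 × 16% = CHF 21,760
  CHF 111,800 × 28% = CHF 31,304
  → CHF 57,624

CHF 55,100 ≤ CHF 57,624, so no add-on is due.

CHF 0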